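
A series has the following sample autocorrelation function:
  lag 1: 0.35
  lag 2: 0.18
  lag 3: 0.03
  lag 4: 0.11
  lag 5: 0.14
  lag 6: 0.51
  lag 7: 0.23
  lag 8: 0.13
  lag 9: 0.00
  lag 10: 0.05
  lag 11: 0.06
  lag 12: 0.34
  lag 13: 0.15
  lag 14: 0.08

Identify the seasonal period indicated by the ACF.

6

The largest autocorrelation is r_6 = 0.51; the remaining lags stay at or below 0.35. The elevated value at lag 1 (0.35), dropping to 0.18 at lag 2, reflects decaying short-term dependence rather than seasonality.
The dominant spike at lag 6 indicates a seasonal period of 6.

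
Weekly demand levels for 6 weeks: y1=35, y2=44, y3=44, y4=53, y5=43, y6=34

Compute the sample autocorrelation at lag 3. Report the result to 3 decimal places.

-0.375

Mean ȳ = (35 + 44 + 44 + 53 + 43 + 34)/6 = 42.1667
Deviations from mean: -7.1667, 1.8333, 1.8333, 10.8333, 0.8333, -8.1667
Σ(y_t−ȳ)(y_{t+3}−ȳ) = (-77.6389) + (1.5278) + (-14.9722) = -91.0833
Denominator Σ(y_t−ȳ)² = 242.8333
r_3 = -91.0833 / 242.8333 = -0.375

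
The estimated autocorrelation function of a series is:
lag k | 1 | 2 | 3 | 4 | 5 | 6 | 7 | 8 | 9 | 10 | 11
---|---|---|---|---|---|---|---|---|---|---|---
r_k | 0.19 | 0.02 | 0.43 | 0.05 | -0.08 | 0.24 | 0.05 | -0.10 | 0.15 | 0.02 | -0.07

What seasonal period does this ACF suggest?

The largest autocorrelation is r_3 = 0.43, with a weaker echo at lag 6 (0.24); the remaining lags stay at or below 0.19.
The dominant spike at lag 3 indicates a seasonal period of 3.

3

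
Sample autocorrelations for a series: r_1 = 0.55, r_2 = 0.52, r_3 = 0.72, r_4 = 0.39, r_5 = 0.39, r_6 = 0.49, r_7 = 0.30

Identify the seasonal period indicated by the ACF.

3

The largest autocorrelation is r_3 = 0.72; the remaining lags stay at or below 0.55. The elevated value at lag 1 (0.55), dropping to 0.52 at lag 2, reflects decaying short-term dependence rather than seasonality.
The dominant spike at lag 3 indicates a seasonal period of 3.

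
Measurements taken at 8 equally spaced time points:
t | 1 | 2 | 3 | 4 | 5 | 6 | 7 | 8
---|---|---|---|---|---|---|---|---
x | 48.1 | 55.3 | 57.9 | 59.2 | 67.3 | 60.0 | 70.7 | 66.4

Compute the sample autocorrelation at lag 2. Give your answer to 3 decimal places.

Mean x̄ = (48.1 + 55.3 + 57.9 + 59.2 + 67.3 + 60.0 + 70.7 + 66.4)/8 = 60.6125
Numerator Σ_{t=1}^{6}(x_t−x̄)(x_{t+2}−x̄) = 88.0847
Denominator Σ(x_t−x̄)² = 374.4888
r_2 = 88.0847 / 374.4888 = 0.235

0.235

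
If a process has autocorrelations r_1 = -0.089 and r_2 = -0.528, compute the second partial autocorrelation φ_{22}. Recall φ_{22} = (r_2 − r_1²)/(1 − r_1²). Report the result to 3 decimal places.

φ_{22} = (r_2 − r_1²) / (1 − r_1²)
r_1² = (-0.089)² = 0.007921
Numerator = -0.528 − 0.0079 = -0.5359; denominator = 1 − 0.0079 = 0.9921
φ_{22} = -0.5359 / 0.9921 = -0.540

-0.540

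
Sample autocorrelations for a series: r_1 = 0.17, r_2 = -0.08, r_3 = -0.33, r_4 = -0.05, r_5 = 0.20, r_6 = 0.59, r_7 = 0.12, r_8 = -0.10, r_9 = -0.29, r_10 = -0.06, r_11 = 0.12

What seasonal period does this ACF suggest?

6

The largest autocorrelation is r_6 = 0.59; the remaining lags stay at or below 0.20.
The dominant spike at lag 6 indicates a seasonal period of 6.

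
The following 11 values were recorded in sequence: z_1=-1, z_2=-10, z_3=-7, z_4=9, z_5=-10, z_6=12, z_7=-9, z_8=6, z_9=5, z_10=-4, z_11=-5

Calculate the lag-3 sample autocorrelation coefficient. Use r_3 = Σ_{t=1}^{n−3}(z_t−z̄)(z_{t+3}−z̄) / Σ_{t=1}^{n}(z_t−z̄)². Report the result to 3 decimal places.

-0.098

Mean z̄ = (-1 − 10 − 7 + 9 − 10 + 12 − 9 + 6 + 5 − 4 − 5)/11 = -1.2727
Numerator Σ_{t=1}^{8}(z_t−z̄)(z_{t+3}−z̄) = -62.6777
Denominator Σ(z_t−z̄)² = 640.1818
r_3 = -62.6777 / 640.1818 = -0.098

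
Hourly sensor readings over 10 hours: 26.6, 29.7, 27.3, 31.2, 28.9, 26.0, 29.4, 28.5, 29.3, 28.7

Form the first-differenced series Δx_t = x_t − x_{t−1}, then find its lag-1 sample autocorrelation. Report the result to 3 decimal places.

First differences Δx: 3.1, -2.4, 3.9, -2.3, -2.9, 3.4, -0.9, 0.8, -0.6
Mean of differences = 0.2333
Numerator Σ(Δx_t−Δx̄)(Δx_{t+1}−Δx̄) = -33.1811
Denominator Σ(Δx_t−Δx̄)² = 57.1600
r_1(Δx) = -33.1811 / 57.1600 = -0.580

-0.580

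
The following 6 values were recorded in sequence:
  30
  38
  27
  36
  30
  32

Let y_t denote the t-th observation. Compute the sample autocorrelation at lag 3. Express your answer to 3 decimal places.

-0.237

Mean ȳ = (30 + 38 + 27 + 36 + 30 + 32)/6 = 32.1667
Σ(y_t−ȳ)(y_{t+3}−ȳ) = (-8.3056) + (-12.6389) + (0.8611) = -20.0833
Denominator Σ(y_t−ȳ)² = 84.8333
r_3 = -20.0833 / 84.8333 = -0.237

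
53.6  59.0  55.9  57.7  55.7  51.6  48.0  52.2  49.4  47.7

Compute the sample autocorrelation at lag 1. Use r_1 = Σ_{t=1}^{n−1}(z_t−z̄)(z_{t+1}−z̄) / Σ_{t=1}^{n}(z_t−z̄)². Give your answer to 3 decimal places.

0.533

Mean z̄ = (53.6 + 59.0 + 55.9 + 57.7 + 55.7 + 51.6 + 48.0 + 52.2 + 49.4 + 47.7)/10 = 53.0800
Numerator Σ_{t=1}^{9}(z_t−z̄)(z_{t+1}−z̄) = 76.0536
Denominator Σ(z_t−z̄)² = 142.7360
r_1 = 76.0536 / 142.7360 = 0.533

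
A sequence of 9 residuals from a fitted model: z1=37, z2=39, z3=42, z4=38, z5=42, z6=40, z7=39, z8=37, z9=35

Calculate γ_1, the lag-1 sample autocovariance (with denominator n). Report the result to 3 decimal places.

0.649

Mean z̄ = (37 + 39 + 42 + 38 + 42 + 40 + 39 + 37 + 35)/9 = 38.7778
Σ_{t=1}^{8}(z_t−z̄)(z_{t+1}−z̄) = 5.8395
γ_1 = 5.8395 / 9 = 0.649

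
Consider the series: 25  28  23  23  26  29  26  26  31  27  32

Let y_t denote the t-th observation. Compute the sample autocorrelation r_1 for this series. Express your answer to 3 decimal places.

0.078

Mean ȳ = (25 + 28 + 23 + 23 + 26 + 29 + 26 + 26 + 31 + 27 + 32)/11 = 26.9091
Numerator Σ_{t=1}^{10}(y_t−ȳ)(y_{t+1}−ȳ) = 6.6281
Denominator Σ(y_t−ȳ)² = 84.9091
r_1 = 6.6281 / 84.9091 = 0.078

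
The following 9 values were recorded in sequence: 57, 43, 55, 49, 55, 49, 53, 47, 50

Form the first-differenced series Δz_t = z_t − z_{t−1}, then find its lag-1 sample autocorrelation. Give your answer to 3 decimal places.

-0.746

First differences Δz: -14, 12, -6, 6, -6, 4, -6, 3
Mean of differences = -0.8750
Numerator Σ(Δz_t−Δz̄)(Δz_{t+1}−Δz̄) = -375.2656
Denominator Σ(Δz_t−Δz̄)² = 502.8750
r_1(Δz) = -375.2656 / 502.8750 = -0.746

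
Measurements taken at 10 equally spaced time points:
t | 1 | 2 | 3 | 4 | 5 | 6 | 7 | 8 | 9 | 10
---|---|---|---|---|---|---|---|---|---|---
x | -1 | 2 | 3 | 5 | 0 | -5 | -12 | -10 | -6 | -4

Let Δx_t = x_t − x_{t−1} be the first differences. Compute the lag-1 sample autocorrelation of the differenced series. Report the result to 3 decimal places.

0.399

First differences Δx: 3, 1, 2, -5, -5, -7, 2, 4, 2
Mean of differences = -0.3333
Numerator Σ(Δx_t−Δx̄)(Δx_{t+1}−Δx̄) = 54.2222
Denominator Σ(Δx_t−Δx̄)² = 136.0000
r_1(Δx) = 54.2222 / 136.0000 = 0.399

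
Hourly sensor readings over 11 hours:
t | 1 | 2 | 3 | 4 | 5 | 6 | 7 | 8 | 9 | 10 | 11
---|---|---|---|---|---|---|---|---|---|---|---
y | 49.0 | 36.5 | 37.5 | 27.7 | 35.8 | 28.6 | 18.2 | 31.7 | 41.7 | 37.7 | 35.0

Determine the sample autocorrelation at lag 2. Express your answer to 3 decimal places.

Mean ȳ = (49.0 + 36.5 + 37.5 + 27.7 + 35.8 + 28.6 + 18.2 + 31.7 + 41.7 + 37.7 + 35.0)/11 = 34.4909
Numerator Σ_{t=1}^{9}(y_t−ȳ)(y_{t+2}−ȳ) = -53.6547
Denominator Σ(y_t−ȳ)² = 641.8491
r_2 = -53.6547 / 641.8491 = -0.084

-0.084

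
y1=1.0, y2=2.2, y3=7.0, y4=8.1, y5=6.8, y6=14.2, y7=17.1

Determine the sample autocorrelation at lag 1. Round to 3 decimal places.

0.462

Mean ȳ = (1.0 + 2.2 + 7.0 + 8.1 + 6.8 + 14.2 + 17.1)/7 = 8.0571
Deviations from mean: -7.0571, -5.8571, -1.0571, 0.0429, -1.2571, 6.1429, 9.0429
Σ(y_t−ȳ)(y_{t+1}−ȳ) = (41.3347) + (6.1918) + (-0.0453) + (-0.0539) + (-7.7224) + (55.5490) = 95.2539
Denominator Σ(y_t−ȳ)² = 206.3171
r_1 = 95.2539 / 206.3171 = 0.462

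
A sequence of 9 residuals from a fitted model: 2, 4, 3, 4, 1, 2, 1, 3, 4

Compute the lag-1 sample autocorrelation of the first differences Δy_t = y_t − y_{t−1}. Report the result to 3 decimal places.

First differences Δy: 2, -1, 1, -3, 1, -1, 2, 1
Mean of differences = 0.2500
Numerator Σ(Δy_t−Δȳ)(Δy_{t+1}−Δȳ) = -9.8125
Denominator Σ(Δy_t−Δȳ)² = 21.5000
r_1(Δy) = -9.8125 / 21.5000 = -0.456

-0.456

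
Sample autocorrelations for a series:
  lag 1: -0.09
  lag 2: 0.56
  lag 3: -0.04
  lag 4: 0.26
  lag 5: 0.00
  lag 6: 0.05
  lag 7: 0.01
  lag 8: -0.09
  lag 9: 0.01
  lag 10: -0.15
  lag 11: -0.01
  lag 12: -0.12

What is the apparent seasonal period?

The largest autocorrelation is r_2 = 0.56, with a weaker echo at lag 4 (0.26); the remaining lags stay at or below 0.05.
The dominant spike at lag 2 indicates a seasonal period of 2.

2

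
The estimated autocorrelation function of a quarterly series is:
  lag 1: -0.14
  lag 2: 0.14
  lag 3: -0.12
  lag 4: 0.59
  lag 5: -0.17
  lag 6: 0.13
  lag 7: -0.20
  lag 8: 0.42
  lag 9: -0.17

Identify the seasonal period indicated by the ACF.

4

The largest autocorrelation is r_4 = 0.59, with a weaker echo at lag 8 (0.42); the remaining lags stay at or below 0.14.
The dominant spike at lag 4 indicates a seasonal period of 4.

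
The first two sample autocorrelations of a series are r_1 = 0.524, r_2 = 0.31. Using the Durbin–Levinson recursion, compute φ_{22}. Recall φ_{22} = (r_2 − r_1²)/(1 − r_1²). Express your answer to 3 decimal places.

0.049

φ_{22} = (r_2 − r_1²) / (1 − r_1²)
r_1² = (0.524)² = 0.274576
Numerator = 0.31 − 0.2746 = 0.0354; denominator = 1 − 0.2746 = 0.7254
φ_{22} = 0.0354 / 0.7254 = 0.049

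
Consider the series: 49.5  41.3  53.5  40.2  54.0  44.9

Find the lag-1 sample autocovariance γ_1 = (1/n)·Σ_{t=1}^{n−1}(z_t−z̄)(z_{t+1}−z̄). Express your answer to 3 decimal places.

Mean z̄ = (49.5 + 41.3 + 53.5 + 40.2 + 54.0 + 44.9)/6 = 47.2333
Σ_{t=1}^{5}(z_t−z̄)(z_{t+1}−z̄) = -158.0878
γ_1 = -158.0878 / 6 = -26.348

-26.348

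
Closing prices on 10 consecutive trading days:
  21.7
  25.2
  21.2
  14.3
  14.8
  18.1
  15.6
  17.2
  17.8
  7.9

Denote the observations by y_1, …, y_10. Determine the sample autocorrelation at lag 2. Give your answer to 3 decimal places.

-0.070

Mean ȳ = (21.7 + 25.2 + 21.2 + 14.3 + 14.8 + 18.1 + 15.6 + 17.2 + 17.8 + 7.9)/10 = 17.3800
Numerator Σ_{t=1}^{8}(y_t−ȳ)(y_{t+2}−ȳ) = -14.2348
Denominator Σ(y_t−ȳ)² = 204.3160
r_2 = -14.2348 / 204.3160 = -0.070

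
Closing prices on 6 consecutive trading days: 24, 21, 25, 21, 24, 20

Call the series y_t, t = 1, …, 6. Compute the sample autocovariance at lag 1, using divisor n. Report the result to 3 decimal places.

Mean ȳ = (24 + 21 + 25 + 21 + 24 + 20)/6 = 22.5000
Deviations: 1.5000, -1.5000, 2.5000, -1.5000, 1.5000, -2.5000
Σ_{t=1}^{5}(y_t−ȳ)(y_{t+1}−ȳ) = -15.7500
γ_1 = -15.7500 / 6 = -2.625

-2.625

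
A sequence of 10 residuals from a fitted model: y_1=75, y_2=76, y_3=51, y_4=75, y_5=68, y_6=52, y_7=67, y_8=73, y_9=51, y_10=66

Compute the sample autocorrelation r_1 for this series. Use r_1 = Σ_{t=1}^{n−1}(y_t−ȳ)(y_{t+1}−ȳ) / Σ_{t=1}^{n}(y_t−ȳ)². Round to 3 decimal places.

Mean ȳ = (75 + 76 + 51 + 75 + 68 + 52 + 67 + 73 + 51 + 66)/10 = 65.4000
Numerator Σ_{t=1}^{9}(y_t−ȳ)(y_{t+1}−ȳ) = -326.3600
Denominator Σ(y_t−ȳ)² = 958.4000
r_1 = -326.3600 / 958.4000 = -0.341

-0.341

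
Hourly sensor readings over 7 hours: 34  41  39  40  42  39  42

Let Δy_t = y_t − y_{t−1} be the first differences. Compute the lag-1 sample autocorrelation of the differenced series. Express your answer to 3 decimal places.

First differences Δy: 7, -2, 1, 2, -3, 3
Mean of differences = 1.3333
Numerator Σ(Δy_t−Δȳ)(Δy_{t+1}−Δȳ) = -28.1111
Denominator Σ(Δy_t−Δȳ)² = 65.3333
r_1(Δy) = -28.1111 / 65.3333 = -0.430

-0.430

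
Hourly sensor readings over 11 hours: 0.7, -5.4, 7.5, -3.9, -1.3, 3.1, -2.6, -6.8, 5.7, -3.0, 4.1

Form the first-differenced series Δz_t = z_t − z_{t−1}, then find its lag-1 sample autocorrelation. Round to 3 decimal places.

-0.679

First differences Δz: -6.1, 12.9, -11.4, 2.6, 4.4, -5.7, -4.2, 12.5, -8.7, 7.1
Mean of differences = 0.3400
Numerator Σ(Δz_t−Δz̄)(Δz_{t+1}−Δz̄) = -469.0416
Denominator Σ(Δz_t−Δz̄)² = 691.0240
r_1(Δz) = -469.0416 / 691.0240 = -0.679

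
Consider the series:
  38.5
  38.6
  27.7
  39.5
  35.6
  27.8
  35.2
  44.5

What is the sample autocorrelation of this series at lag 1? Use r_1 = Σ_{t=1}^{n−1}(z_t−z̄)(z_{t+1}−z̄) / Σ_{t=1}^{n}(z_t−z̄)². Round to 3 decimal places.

Mean z̄ = (38.5 + 38.6 + 27.7 + 39.5 + 35.6 + 27.8 + 35.2 + 44.5)/8 = 35.9250
Deviations from mean: 2.5750, 2.6750, -8.2250, 3.5750, -0.3250, -8.1250, -0.7250, 8.5750
Σ(z_t−z̄)(z_{t+1}−z̄) = (6.8881) + (-22.0019) + (-29.4044) + (-1.1619) + (2.6406) + (5.8906) + (-6.2169) = -43.3656
Denominator Σ(z_t−z̄)² = 234.3950
r_1 = -43.3656 / 234.3950 = -0.185

-0.185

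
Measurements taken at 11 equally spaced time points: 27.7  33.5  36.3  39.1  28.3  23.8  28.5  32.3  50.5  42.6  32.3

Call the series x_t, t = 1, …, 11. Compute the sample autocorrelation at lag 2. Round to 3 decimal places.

Mean x̄ = (27.7 + 33.5 + 36.3 + 39.1 + 28.3 + 23.8 + 28.5 + 32.3 + 50.5 + 42.6 + 32.3)/11 = 34.0818
Numerator Σ_{t=1}^{9}(x_t−x̄)(x_{t+2}−x̄) = -166.9788
Denominator Σ(x_t−x̄)² = 589.9364
r_2 = -166.9788 / 589.9364 = -0.283

-0.283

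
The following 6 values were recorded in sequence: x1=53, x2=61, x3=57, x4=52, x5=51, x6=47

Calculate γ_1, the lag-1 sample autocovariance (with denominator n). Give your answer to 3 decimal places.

6.208

Mean x̄ = (53 + 61 + 57 + 52 + 51 + 47)/6 = 53.5000
Deviations: -0.5000, 7.5000, 3.5000, -1.5000, -2.5000, -6.5000
Σ_{t=1}^{5}(x_t−x̄)(x_{t+1}−x̄) = 37.2500
γ_1 = 37.2500 / 6 = 6.208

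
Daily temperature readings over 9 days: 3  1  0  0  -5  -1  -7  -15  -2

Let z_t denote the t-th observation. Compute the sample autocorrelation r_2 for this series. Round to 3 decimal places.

0.041

Mean z̄ = (3 + 1 + 0 + 0 − 5 − 1 − 7 − 15 − 2)/9 = -2.8889
Σ(z_t−z̄)(z_{t+2}−z̄) = (17.0123) + (11.2346) + (-6.0988) + (5.4568) + (8.6790) + (-22.8765) + (-3.6543) = 9.7531
Denominator Σ(z_t−z̄)² = 238.8889
r_2 = 9.7531 / 238.8889 = 0.041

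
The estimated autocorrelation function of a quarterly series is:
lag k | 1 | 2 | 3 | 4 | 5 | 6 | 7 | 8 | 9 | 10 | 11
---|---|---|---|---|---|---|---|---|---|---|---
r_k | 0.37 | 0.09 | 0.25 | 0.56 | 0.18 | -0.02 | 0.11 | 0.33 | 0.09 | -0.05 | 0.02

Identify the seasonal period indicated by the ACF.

4

The largest autocorrelation is r_4 = 0.56; the remaining lags stay at or below 0.37. The elevated value at lag 1 (0.37), dropping to 0.09 at lag 2, reflects decaying short-term dependence rather than seasonality.
The dominant spike at lag 4 indicates a seasonal period of 4.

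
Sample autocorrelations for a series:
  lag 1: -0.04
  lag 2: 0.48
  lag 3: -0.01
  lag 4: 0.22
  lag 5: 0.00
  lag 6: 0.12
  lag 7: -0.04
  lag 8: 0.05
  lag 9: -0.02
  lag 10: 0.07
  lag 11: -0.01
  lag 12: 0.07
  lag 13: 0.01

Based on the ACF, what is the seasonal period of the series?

The largest autocorrelation is r_2 = 0.48, with a weaker echo at lag 4 (0.22); the remaining lags stay at or below 0.12.
The dominant spike at lag 2 indicates a seasonal period of 2.

2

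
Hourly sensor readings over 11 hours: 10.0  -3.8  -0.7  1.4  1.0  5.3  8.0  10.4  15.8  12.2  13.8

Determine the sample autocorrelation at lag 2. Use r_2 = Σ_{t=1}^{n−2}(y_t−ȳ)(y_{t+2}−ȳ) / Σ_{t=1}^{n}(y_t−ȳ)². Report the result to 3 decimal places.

Mean ȳ = (10.0 − 3.8 − 0.7 + 1.4 + 1.0 + 5.3 + 8.0 + 10.4 + 15.8 + 12.2 + 13.8)/11 = 6.6727
Numerator Σ_{t=1}^{9}(y_t−ȳ)(y_{t+2}−ȳ) = 164.8731
Denominator Σ(y_t−ȳ)² = 417.2818
r_2 = 164.8731 / 417.2818 = 0.395

0.395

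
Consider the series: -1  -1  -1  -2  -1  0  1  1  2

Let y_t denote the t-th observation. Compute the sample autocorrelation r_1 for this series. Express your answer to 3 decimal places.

0.611

Mean ȳ = (-1 − 1 − 1 − 2 − 1 + 0 + 1 + 1 + 2)/9 = -0.2222
Numerator Σ_{t=1}^{8}(y_t−ȳ)(y_{t+1}−ȳ) = 8.2840
Denominator Σ(y_t−ȳ)² = 13.5556
r_1 = 8.2840 / 13.5556 = 0.611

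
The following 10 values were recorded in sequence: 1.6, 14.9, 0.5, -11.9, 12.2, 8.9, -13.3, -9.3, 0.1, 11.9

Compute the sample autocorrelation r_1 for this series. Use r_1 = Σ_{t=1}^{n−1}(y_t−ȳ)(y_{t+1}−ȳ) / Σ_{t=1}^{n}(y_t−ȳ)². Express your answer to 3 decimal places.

-0.012

Mean ȳ = (1.6 + 14.9 + 0.5 − 11.9 + 12.2 + 8.9 − 13.3 − 9.3 + 0.1 + 11.9)/10 = 1.5600
Numerator Σ_{t=1}^{9}(y_t−ȳ)(y_{t+1}−ȳ) = -11.3896
Denominator Σ(y_t−ȳ)² = 975.1440
r_1 = -11.3896 / 975.1440 = -0.012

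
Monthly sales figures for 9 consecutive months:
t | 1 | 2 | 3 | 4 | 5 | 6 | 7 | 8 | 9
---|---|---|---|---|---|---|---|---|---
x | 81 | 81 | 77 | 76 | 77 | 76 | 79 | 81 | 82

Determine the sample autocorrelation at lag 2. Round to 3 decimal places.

Mean x̄ = (81 + 81 + 77 + 76 + 77 + 76 + 79 + 81 + 82)/9 = 78.8889
Numerator Σ_{t=1}^{7}(x_t−x̄)(x_{t+2}−x̄) = -4.1358
Denominator Σ(x_t−x̄)² = 46.8889
r_2 = -4.1358 / 46.8889 = -0.088

-0.088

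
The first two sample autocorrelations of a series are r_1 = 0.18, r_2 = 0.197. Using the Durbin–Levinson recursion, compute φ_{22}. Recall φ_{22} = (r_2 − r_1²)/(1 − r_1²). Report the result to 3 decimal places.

φ_{22} = (r_2 − r_1²) / (1 − r_1²)
r_1² = (0.18)² = 0.0324
Numerator = 0.197 − 0.0324 = 0.1646; denominator = 1 − 0.0324 = 0.9676
φ_{22} = 0.1646 / 0.9676 = 0.170

0.170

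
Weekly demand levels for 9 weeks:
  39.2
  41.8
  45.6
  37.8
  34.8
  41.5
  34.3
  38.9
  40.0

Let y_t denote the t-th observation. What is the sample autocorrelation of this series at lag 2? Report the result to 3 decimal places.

Mean ȳ = (39.2 + 41.8 + 45.6 + 37.8 + 34.8 + 41.5 + 34.3 + 38.9 + 40.0)/9 = 39.3222
Σ(y_t−ȳ)(y_{t+2}−ȳ) = (-0.7673) + (-3.7717) + (-28.3895) + (-3.3151) + (22.7116) + (-0.9195) + (-3.4040) = -17.8554
Denominator Σ(y_t−ȳ)² = 98.9356
r_2 = -17.8554 / 98.9356 = -0.180

-0.180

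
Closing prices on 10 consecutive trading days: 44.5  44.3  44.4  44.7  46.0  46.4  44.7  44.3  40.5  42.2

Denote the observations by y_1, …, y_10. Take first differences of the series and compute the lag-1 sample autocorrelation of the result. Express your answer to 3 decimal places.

First differences Δy: -0.2, 0.1, 0.3, 1.3, 0.4, -1.7, -0.4, -3.8, 1.7
Mean of differences = -0.2556
Numerator Σ(Δy_t−Δȳ)(Δy_{t+1}−Δȳ) = -5.0564
Denominator Σ(Δy_t−Δȳ)² = 21.7822
r_1(Δy) = -5.0564 / 21.7822 = -0.232

-0.232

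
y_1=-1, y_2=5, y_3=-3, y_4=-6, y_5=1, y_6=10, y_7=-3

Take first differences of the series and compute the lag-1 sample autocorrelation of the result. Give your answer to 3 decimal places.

-0.239

First differences Δy: 6, -8, -3, 7, 9, -13
Mean of differences = -0.3333
Numerator Σ(Δy_t−Δȳ)(Δy_{t+1}−Δȳ) = -97.4444
Denominator Σ(Δy_t−Δȳ)² = 407.3333
r_1(Δy) = -97.4444 / 407.3333 = -0.239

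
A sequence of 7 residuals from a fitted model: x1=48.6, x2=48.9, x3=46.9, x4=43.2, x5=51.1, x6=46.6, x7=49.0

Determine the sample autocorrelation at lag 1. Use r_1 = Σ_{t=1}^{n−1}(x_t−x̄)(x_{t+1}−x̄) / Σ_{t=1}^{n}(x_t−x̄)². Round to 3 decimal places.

-0.443

Mean x̄ = (48.6 + 48.9 + 46.9 + 43.2 + 51.1 + 46.6 + 49.0)/7 = 47.7571
Deviations from mean: 0.8429, 1.1429, -0.8571, -4.5571, 3.3429, -1.1571, 1.2429
Numerator Σ_{t=1}^{6}(x_t−x̄)(x_{t+1}−x̄) = -16.6504
Denominator Σ(x_t−x̄)² = 37.5771
r_1 = -16.6504 / 37.5771 = -0.443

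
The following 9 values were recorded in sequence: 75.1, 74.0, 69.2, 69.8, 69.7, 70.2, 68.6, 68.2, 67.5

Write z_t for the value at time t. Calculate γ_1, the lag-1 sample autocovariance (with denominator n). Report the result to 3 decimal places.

2.679

Mean z̄ = (75.1 + 74.0 + 69.2 + 69.8 + 69.7 + 70.2 + 68.6 + 68.2 + 67.5)/9 = 70.2556
Σ_{t=1}^{8}(z_t−z̄)(z_{t+1}−z̄) = 24.1114
γ_1 = 24.1114 / 9 = 2.679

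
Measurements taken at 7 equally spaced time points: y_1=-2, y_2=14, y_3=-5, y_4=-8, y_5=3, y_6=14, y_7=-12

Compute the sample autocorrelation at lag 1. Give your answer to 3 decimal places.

-0.344

Mean ȳ = (-2 + 14 − 5 − 8 + 3 + 14 − 12)/7 = 0.5714
Deviations from mean: -2.5714, 13.4286, -5.5714, -8.5714, 2.4286, 13.4286, -12.5714
Σ(y_t−ȳ)(y_{t+1}−ȳ) = (-34.5306) + (-74.8163) + (47.7551) + (-20.8163) + (32.6122) + (-168.8163) = -218.6122
Denominator Σ(y_t−ȳ)² = 635.7143
r_1 = -218.6122 / 635.7143 = -0.344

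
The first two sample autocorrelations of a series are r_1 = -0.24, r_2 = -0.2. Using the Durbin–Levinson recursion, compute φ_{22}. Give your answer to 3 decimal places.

-0.273

φ_{22} = (r_2 − r_1²) / (1 − r_1²)
r_1² = (-0.24)² = 0.0576
Numerator = -0.2 − 0.0576 = -0.2576; denominator = 1 − 0.0576 = 0.9424
φ_{22} = -0.2576 / 0.9424 = -0.273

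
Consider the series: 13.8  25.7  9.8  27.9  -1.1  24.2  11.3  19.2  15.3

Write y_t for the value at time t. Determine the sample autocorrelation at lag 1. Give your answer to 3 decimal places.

-0.829

Mean ȳ = (13.8 + 25.7 + 9.8 + 27.9 − 1.1 + 24.2 + 11.3 + 19.2 + 15.3)/9 = 16.2333
Numerator Σ_{t=1}^{8}(y_t−ȳ)(y_{t+1}−ȳ) = -556.0111
Denominator Σ(y_t−ȳ)² = 670.9600
r_1 = -556.0111 / 670.9600 = -0.829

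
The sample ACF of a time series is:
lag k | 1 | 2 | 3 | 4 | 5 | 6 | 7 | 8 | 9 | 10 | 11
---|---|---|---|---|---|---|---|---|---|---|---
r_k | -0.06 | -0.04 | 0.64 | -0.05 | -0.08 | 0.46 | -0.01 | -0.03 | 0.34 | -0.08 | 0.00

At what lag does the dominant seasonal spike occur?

The largest autocorrelation is r_3 = 0.64, with weaker echoes at lags 6 (0.46) and 9 (0.34); the remaining lags stay at or below 0.00.
The dominant spike at lag 3 indicates a seasonal period of 3.

3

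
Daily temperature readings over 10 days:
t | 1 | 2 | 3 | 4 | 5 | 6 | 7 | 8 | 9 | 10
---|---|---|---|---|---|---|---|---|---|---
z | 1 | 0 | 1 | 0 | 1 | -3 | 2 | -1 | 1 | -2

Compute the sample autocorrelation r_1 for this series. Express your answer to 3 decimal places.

-0.636

Mean z̄ = (1 + 0 + 1 + 0 + 1 − 3 + 2 − 1 + 1 − 2)/10 = 0.0000
Numerator Σ_{t=1}^{9}(z_t−z̄)(z_{t+1}−z̄) = -14.0000
Denominator Σ(z_t−z̄)² = 22.0000
r_1 = -14.0000 / 22.0000 = -0.636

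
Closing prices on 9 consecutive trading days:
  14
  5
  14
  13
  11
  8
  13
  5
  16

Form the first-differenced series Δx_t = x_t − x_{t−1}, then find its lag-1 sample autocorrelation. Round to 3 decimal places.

First differences Δx: -9, 9, -1, -2, -3, 5, -8, 11
Mean of differences = 0.2500
Numerator Σ(Δx_t−Δx̄)(Δx_{t+1}−Δx̄) = -225.0625
Denominator Σ(Δx_t−Δx̄)² = 385.5000
r_1(Δx) = -225.0625 / 385.5000 = -0.584

-0.584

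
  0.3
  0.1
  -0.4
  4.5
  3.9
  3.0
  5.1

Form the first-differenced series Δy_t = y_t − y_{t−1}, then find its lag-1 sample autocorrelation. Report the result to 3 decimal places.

First differences Δy: -0.2, -0.5, 4.9, -0.6, -0.9, 2.1
Mean of differences = 0.8000
Numerator Σ(Δy_t−Δȳ)(Δy_{t+1}−Δȳ) = -9.6000
Denominator Σ(Δy_t−Δȳ)² = 26.0400
r_1(Δy) = -9.6000 / 26.0400 = -0.369

-0.369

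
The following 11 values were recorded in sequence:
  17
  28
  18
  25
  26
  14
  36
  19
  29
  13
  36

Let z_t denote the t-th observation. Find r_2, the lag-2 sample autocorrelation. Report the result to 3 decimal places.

Mean z̄ = (17 + 28 + 18 + 25 + 26 + 14 + 36 + 19 + 29 + 13 + 36)/11 = 23.7273
Numerator Σ_{t=1}^{9}(z_t−z̄)(z_{t+2}−z̄) = 272.5785
Denominator Σ(z_t−z̄)² = 664.1818
r_2 = 272.5785 / 664.1818 = 0.410

0.410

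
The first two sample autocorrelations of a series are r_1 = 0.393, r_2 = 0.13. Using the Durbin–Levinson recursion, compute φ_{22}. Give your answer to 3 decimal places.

-0.029

φ_{22} = (r_2 − r_1²) / (1 − r_1²)
r_1² = (0.393)² = 0.154449
Numerator = 0.13 − 0.1544 = -0.0244; denominator = 1 − 0.1544 = 0.8456
φ_{22} = -0.0244 / 0.8456 = -0.029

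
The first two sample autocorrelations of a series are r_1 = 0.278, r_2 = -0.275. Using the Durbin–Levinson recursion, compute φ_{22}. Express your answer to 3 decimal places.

φ_{22} = (r_2 − r_1²) / (1 − r_1²)
r_1² = (0.278)² = 0.077284
Numerator = -0.275 − 0.0773 = -0.3523; denominator = 1 − 0.0773 = 0.9227
φ_{22} = -0.3523 / 0.9227 = -0.382

-0.382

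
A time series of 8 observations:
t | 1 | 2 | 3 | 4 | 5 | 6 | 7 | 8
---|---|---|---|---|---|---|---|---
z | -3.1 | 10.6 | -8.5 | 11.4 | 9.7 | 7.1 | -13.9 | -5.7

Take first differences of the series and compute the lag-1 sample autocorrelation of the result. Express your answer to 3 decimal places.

-0.545

First differences Δz: 13.7, -19.1, 19.9, -1.7, -2.6, -21.0, 8.2
Mean of differences = -0.3714
Numerator Σ(Δz_t−Δz̄)(Δz_{t+1}−Δz̄) = -798.0080
Denominator Σ(Δz_t−Δz̄)² = 1465.4343
r_1(Δz) = -798.0080 / 1465.4343 = -0.545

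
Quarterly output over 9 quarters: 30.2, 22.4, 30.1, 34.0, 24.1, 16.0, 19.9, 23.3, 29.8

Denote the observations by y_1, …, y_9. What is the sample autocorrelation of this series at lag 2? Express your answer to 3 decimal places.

-0.320

Mean ȳ = (30.2 + 22.4 + 30.1 + 34.0 + 24.1 + 16.0 + 19.9 + 23.3 + 29.8)/9 = 25.5333
Numerator Σ_{t=1}^{7}(y_t−ȳ)(y_{t+2}−ȳ) = -87.1489
Denominator Σ(y_t−ȳ)² = 272.0000
r_2 = -87.1489 / 272.0000 = -0.320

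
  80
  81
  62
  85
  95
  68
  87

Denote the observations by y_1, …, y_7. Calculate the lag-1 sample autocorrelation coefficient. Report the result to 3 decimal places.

-0.390

Mean ȳ = (80 + 81 + 62 + 85 + 95 + 68 + 87)/7 = 79.7143
Σ(y_t−ȳ)(y_{t+1}−ȳ) = (0.3673) + (-22.7755) + (-93.6327) + (80.7959) + (-179.0612) + (-85.3469) = -299.6531
Denominator Σ(y_t−ȳ)² = 767.4286
r_1 = -299.6531 / 767.4286 = -0.390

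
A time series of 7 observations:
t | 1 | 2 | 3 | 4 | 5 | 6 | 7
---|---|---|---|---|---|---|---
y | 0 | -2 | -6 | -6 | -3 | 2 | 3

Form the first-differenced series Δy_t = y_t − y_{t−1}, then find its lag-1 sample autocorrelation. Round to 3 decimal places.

First differences Δy: -2, -4, 0, 3, 5, 1
Mean of differences = 0.5000
Numerator Σ(Δy_t−Δȳ)(Δy_{t+1}−Δȳ) = 25.7500
Denominator Σ(Δy_t−Δȳ)² = 53.5000
r_1(Δy) = 25.7500 / 53.5000 = 0.481

0.481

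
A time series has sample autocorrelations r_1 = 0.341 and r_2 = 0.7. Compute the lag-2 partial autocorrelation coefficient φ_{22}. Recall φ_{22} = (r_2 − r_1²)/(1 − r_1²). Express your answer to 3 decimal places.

φ_{22} = (r_2 − r_1²) / (1 − r_1²)
r_1² = (0.341)² = 0.116281
Numerator = 0.7 − 0.1163 = 0.5837; denominator = 1 − 0.1163 = 0.8837
φ_{22} = 0.5837 / 0.8837 = 0.661

0.661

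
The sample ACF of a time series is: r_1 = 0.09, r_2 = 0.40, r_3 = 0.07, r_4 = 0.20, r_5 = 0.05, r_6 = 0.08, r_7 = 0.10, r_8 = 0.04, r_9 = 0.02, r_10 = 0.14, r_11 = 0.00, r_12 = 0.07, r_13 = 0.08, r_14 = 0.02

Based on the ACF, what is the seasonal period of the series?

2

The largest autocorrelation is r_2 = 0.40, with a weaker echo at lag 4 (0.20); the remaining lags stay at or below 0.14.
The dominant spike at lag 2 indicates a seasonal period of 2.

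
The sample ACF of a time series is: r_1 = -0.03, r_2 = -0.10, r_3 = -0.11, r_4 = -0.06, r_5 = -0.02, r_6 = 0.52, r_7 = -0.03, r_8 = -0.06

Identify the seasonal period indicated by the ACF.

6

The largest autocorrelation is r_6 = 0.52; the remaining lags stay at or below -0.02.
The dominant spike at lag 6 indicates a seasonal period of 6.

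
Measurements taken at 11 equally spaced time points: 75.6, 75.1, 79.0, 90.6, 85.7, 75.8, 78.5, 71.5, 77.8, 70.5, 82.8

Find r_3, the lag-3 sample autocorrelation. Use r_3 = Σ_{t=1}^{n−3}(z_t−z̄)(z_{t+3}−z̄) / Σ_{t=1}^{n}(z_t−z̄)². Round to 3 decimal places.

Mean z̄ = (75.6 + 75.1 + 79.0 + 90.6 + 85.7 + 75.8 + 78.5 + 71.5 + 77.8 + 70.5 + 82.8)/11 = 78.4455
Numerator Σ_{t=1}^{8}(z_t−z̄)(z_{t+3}−z̄) = -139.0153
Denominator Σ(z_t−z̄)² = 357.7073
r_3 = -139.0153 / 357.7073 = -0.389

-0.389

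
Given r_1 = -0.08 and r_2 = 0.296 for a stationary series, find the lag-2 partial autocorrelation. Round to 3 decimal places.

φ_{22} = (r_2 − r_1²) / (1 − r_1²)
r_1² = (-0.08)² = 0.0064
Numerator = 0.296 − 0.0064 = 0.2896; denominator = 1 − 0.0064 = 0.9936
φ_{22} = 0.2896 / 0.9936 = 0.291

0.291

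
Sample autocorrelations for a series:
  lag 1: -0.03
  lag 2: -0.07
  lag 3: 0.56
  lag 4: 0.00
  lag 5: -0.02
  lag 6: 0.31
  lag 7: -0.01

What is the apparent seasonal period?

3

The largest autocorrelation is r_3 = 0.56, with a weaker echo at lag 6 (0.31); the remaining lags stay at or below 0.00.
The dominant spike at lag 3 indicates a seasonal period of 3.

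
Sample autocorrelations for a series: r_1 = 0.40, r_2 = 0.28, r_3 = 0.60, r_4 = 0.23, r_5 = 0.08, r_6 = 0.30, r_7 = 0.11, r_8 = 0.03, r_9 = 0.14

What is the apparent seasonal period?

The largest autocorrelation is r_3 = 0.60; the remaining lags stay at or below 0.40. The elevated value at lag 1 (0.40), dropping to 0.28 at lag 2, reflects decaying short-term dependence rather than seasonality.
The dominant spike at lag 3 indicates a seasonal period of 3.

3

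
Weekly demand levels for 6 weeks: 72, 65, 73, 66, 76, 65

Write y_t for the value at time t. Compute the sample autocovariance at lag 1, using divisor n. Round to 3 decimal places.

-15.208

Mean ȳ = (72 + 65 + 73 + 66 + 76 + 65)/6 = 69.5000
Deviations: 2.5000, -4.5000, 3.5000, -3.5000, 6.5000, -4.5000
Σ_{t=1}^{5}(y_t−ȳ)(y_{t+1}−ȳ) = -91.2500
γ_1 = -91.2500 / 6 = -15.208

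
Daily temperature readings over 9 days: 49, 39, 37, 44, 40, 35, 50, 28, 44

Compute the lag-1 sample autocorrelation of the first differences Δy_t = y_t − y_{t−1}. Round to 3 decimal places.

First differences Δy: -10, -2, 7, -4, -5, 15, -22, 16
Mean of differences = -0.6250
Numerator Σ(Δy_t−Δȳ)(Δy_{t+1}−Δȳ) = -766.2656
Denominator Σ(Δy_t−Δȳ)² = 1155.8750
r_1(Δy) = -766.2656 / 1155.8750 = -0.663

-0.663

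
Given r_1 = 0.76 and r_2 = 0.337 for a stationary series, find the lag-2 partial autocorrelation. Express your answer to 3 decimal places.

-0.570

φ_{22} = (r_2 − r_1²) / (1 − r_1²)
r_1² = (0.76)² = 0.5776
Numerator = 0.337 − 0.5776 = -0.2406; denominator = 1 − 0.5776 = 0.4224
φ_{22} = -0.2406 / 0.4224 = -0.570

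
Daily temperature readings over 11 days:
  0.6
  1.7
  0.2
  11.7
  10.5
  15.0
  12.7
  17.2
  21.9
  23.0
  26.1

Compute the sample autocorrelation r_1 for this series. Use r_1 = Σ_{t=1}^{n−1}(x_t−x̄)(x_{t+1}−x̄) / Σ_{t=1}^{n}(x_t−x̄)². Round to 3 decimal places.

Mean x̄ = (0.6 + 1.7 + 0.2 + 11.7 + 10.5 + 15.0 + 12.7 + 17.2 + 21.9 + 23.0 + 26.1)/11 = 12.7818
Numerator Σ_{t=1}^{10}(x_t−x̄)(x_{t+1}−x̄) = 554.4460
Denominator Σ(x_t−x̄)² = 825.2564
r_1 = 554.4460 / 825.2564 = 0.672

0.672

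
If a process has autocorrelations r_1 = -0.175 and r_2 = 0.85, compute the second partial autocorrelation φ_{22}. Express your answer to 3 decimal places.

φ_{22} = (r_2 − r_1²) / (1 − r_1²)
r_1² = (-0.175)² = 0.030625
Numerator = 0.85 − 0.0306 = 0.8194; denominator = 1 − 0.0306 = 0.9694
φ_{22} = 0.8194 / 0.9694 = 0.845

0.845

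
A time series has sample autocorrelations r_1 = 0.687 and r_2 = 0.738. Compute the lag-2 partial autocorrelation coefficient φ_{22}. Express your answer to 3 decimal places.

0.504

φ_{22} = (r_2 − r_1²) / (1 − r_1²)
r_1² = (0.687)² = 0.471969
Numerator = 0.738 − 0.4720 = 0.2660; denominator = 1 − 0.4720 = 0.5280
φ_{22} = 0.2660 / 0.5280 = 0.504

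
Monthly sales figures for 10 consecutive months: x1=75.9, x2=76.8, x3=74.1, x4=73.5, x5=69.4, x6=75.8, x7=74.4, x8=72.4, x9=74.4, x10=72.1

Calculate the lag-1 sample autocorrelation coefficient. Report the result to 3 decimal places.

Mean x̄ = (75.9 + 76.8 + 74.1 + 73.5 + 69.4 + 75.8 + 74.4 + 72.4 + 74.4 + 72.1)/10 = 73.8800
Numerator Σ_{t=1}^{9}(x_t−x̄)(x_{t+1}−x̄) = -1.9084
Denominator Σ(x_t−x̄)² = 42.4560
r_1 = -1.9084 / 42.4560 = -0.045

-0.045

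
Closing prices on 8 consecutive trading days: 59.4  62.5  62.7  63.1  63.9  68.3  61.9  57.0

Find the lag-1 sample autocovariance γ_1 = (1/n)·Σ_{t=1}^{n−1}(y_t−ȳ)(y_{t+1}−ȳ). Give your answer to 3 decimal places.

Mean ȳ = (59.4 + 62.5 + 62.7 + 63.1 + 63.9 + 68.3 + 61.9 + 57.0)/8 = 62.3500
Deviations: -2.9500, 0.1500, 0.3500, 0.7500, 1.5500, 5.9500, -0.4500, -5.3500
Σ_{t=1}^{7}(y_t−ȳ)(y_{t+1}−ȳ) = 9.9875
γ_1 = 9.9875 / 8 = 1.248

1.248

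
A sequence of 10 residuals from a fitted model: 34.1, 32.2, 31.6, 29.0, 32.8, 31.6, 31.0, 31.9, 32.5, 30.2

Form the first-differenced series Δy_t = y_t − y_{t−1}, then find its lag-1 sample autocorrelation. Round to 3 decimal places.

-0.392

First differences Δy: -1.9, -0.6, -2.6, 3.8, -1.2, -0.6, 0.9, 0.6, -2.3
Mean of differences = -0.4333
Numerator Σ(Δy_t−Δȳ)(Δy_{t+1}−Δȳ) = -12.4578
Denominator Σ(Δy_t−Δȳ)² = 31.7400
r_1(Δy) = -12.4578 / 31.7400 = -0.392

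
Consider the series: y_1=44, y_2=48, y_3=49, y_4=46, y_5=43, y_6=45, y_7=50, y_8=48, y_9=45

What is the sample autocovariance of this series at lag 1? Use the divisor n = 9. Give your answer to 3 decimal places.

Mean ȳ = (44 + 48 + 49 + 46 + 43 + 45 + 50 + 48 + 45)/9 = 46.4444
Σ_{t=1}^{8}(y_t−ȳ)(y_{t+1}−ȳ) = 3.6914
γ_1 = 3.6914 / 9 = 0.410

0.410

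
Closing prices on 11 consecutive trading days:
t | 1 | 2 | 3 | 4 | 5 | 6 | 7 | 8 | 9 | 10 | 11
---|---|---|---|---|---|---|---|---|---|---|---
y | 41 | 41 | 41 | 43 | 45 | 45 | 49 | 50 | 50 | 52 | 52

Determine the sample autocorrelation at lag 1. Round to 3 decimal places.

Mean ȳ = (41 + 41 + 41 + 43 + 45 + 45 + 49 + 50 + 50 + 52 + 52)/11 = 46.2727
Numerator Σ_{t=1}^{10}(y_t−ȳ)(y_{t+1}−ȳ) = 153.3802
Denominator Σ(y_t−ȳ)² = 198.1818
r_1 = 153.3802 / 198.1818 = 0.774

0.774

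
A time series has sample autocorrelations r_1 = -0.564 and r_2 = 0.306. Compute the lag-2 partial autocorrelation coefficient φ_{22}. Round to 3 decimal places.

φ_{22} = (r_2 − r_1²) / (1 − r_1²)
r_1² = (-0.564)² = 0.318096
Numerator = 0.306 − 0.3181 = -0.0121; denominator = 1 − 0.3181 = 0.6819
φ_{22} = -0.0121 / 0.6819 = -0.018

-0.018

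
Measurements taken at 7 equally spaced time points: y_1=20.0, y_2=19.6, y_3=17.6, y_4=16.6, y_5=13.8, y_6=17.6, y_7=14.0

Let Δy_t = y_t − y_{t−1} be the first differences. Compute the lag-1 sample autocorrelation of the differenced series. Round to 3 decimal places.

First differences Δy: -0.4, -2.0, -1.0, -2.8, 3.8, -3.6
Mean of differences = -1.0000
Numerator Σ(Δy_t−Δȳ)(Δy_{t+1}−Δȳ) = -21.7200
Denominator Σ(Δy_t−Δȳ)² = 34.4000
r_1(Δy) = -21.7200 / 34.4000 = -0.631

-0.631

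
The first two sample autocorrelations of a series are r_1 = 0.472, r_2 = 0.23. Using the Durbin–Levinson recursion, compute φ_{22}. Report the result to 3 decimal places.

φ_{22} = (r_2 − r_1²) / (1 − r_1²)
r_1² = (0.472)² = 0.222784
Numerator = 0.23 − 0.2228 = 0.0072; denominator = 1 − 0.2228 = 0.7772
φ_{22} = 0.0072 / 0.7772 = 0.009

0.009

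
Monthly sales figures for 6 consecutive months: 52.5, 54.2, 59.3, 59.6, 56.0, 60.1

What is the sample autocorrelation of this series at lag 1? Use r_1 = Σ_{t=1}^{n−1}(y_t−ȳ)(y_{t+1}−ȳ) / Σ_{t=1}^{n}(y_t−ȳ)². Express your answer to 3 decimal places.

Mean ȳ = (52.5 + 54.2 + 59.3 + 59.6 + 56.0 + 60.1)/6 = 56.9500
Deviations from mean: -4.4500, -2.7500, 2.3500, 2.6500, -0.9500, 3.1500
Σ(y_t−ȳ)(y_{t+1}−ȳ) = (12.2375) + (-6.4625) + (6.2275) + (-2.5175) + (-2.9925) = 6.4925
Denominator Σ(y_t−ȳ)² = 50.7350
r_1 = 6.4925 / 50.7350 = 0.128

0.128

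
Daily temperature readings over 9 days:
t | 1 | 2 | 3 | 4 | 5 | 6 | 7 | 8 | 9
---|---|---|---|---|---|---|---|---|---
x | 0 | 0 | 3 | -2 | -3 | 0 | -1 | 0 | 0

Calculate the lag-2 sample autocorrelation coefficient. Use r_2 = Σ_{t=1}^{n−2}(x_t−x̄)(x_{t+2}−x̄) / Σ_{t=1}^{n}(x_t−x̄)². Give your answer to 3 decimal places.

Mean x̄ = (0 + 0 + 3 − 2 − 3 + 0 − 1 + 0 + 0)/9 = -0.3333
Σ(x_t−x̄)(x_{t+2}−x̄) = (1.1111) + (-0.5556) + (-8.8889) + (-0.5556) + (1.7778) + (0.1111) + (-0.2222) = -7.2222
Denominator Σ(x_t−x̄)² = 22.0000
r_2 = -7.2222 / 22.0000 = -0.328

-0.328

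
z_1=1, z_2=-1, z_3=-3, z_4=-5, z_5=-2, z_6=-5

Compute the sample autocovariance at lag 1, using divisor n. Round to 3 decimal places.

Mean z̄ = (1 − 1 − 3 − 5 − 2 − 5)/6 = -2.5000
Deviations: 3.5000, 1.5000, -0.5000, -2.5000, 0.5000, -2.5000
Σ_{t=1}^{5}(z_t−z̄)(z_{t+1}−z̄) = 3.2500
γ_1 = 3.2500 / 6 = 0.542

0.542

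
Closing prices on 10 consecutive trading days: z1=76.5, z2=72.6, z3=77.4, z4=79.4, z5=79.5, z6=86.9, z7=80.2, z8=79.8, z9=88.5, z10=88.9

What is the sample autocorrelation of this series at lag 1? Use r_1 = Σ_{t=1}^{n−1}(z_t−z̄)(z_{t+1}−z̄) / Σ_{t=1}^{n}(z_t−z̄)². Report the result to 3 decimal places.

Mean z̄ = (76.5 + 72.6 + 77.4 + 79.4 + 79.5 + 86.9 + 80.2 + 79.8 + 88.5 + 88.9)/10 = 80.9700
Numerator Σ_{t=1}^{9}(z_t−z̄)(z_{t+1}−z̄) = 113.7281
Denominator Σ(z_t−z̄)² = 264.1210
r_1 = 113.7281 / 264.1210 = 0.431

0.431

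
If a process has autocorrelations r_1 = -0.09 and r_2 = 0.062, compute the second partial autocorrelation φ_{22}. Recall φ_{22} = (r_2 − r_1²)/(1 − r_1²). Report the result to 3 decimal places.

0.054

φ_{22} = (r_2 − r_1²) / (1 − r_1²)
r_1² = (-0.09)² = 0.0081
Numerator = 0.062 − 0.0081 = 0.0539; denominator = 1 − 0.0081 = 0.9919
φ_{22} = 0.0539 / 0.9919 = 0.054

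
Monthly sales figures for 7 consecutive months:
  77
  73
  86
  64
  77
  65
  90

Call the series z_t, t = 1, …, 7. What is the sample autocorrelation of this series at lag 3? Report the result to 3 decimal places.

-0.512

Mean z̄ = (77 + 73 + 86 + 64 + 77 + 65 + 90)/7 = 76.0000
Σ(z_t−z̄)(z_{t+3}−z̄) = (-12.0000) + (-3.0000) + (-110.0000) + (-168.0000) = -293.0000
Denominator Σ(z_t−z̄)² = 572.0000
r_3 = -293.0000 / 572.0000 = -0.512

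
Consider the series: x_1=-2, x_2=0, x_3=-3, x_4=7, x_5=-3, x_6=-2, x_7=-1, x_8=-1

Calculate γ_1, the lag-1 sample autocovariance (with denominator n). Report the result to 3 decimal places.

-4.330

Mean x̄ = (-2 + 0 − 3 + 7 − 3 − 2 − 1 − 1)/8 = -0.6250
Σ_{t=1}^{7}(x_t−x̄)(x_{t+1}−x̄) = -34.6406
γ_1 = -34.6406 / 8 = -4.330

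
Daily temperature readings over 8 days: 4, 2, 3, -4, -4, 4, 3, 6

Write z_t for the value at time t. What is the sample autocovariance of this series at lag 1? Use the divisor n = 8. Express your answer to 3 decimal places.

Mean z̄ = (4 + 2 + 3 − 4 − 4 + 4 + 3 + 6)/8 = 1.7500
Σ_{t=1}^{7}(z_t−z̄)(z_{t+1}−z̄) = 21.9375
γ_1 = 21.9375 / 8 = 2.742

2.742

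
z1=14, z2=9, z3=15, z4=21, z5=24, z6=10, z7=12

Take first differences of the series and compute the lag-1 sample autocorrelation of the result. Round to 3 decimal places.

First differences Δz: -5, 6, 6, 3, -14, 2
Mean of differences = -0.3333
Numerator Σ(Δz_t−Δz̄)(Δz_{t+1}−Δz̄) = -45.7778
Denominator Σ(Δz_t−Δz̄)² = 305.3333
r_1(Δz) = -45.7778 / 305.3333 = -0.150

-0.150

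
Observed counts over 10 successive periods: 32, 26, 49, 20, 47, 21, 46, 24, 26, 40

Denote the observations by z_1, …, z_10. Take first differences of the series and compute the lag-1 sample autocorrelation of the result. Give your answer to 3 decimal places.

First differences Δz: -6, 23, -29, 27, -26, 25, -22, 2, 14
Mean of differences = 0.8889
Numerator Σ(Δz_t−Δz̄)(Δz_{t+1}−Δz̄) = -3506.7901
Denominator Σ(Δz_t−Δz̄)² = 4112.8889
r_1(Δz) = -3506.7901 / 4112.8889 = -0.853

-0.853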